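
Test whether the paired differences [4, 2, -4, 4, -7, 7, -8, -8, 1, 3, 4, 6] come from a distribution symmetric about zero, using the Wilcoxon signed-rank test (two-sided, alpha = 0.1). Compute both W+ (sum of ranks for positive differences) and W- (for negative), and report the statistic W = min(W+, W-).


Step 1: Drop any zero differences (none here) and take |d_i|.
|d| = [4, 2, 4, 4, 7, 7, 8, 8, 1, 3, 4, 6]
Step 2: Midrank |d_i| (ties get averaged ranks).
ranks: |4|->5.5, |2|->2, |4|->5.5, |4|->5.5, |7|->9.5, |7|->9.5, |8|->11.5, |8|->11.5, |1|->1, |3|->3, |4|->5.5, |6|->8
Step 3: Attach original signs; sum ranks with positive sign and with negative sign.
W+ = 5.5 + 2 + 5.5 + 9.5 + 1 + 3 + 5.5 + 8 = 40
W- = 5.5 + 9.5 + 11.5 + 11.5 = 38
(Check: W+ + W- = 78 should equal n(n+1)/2 = 78.)
Step 4: Test statistic W = min(W+, W-) = 38.
Step 5: Ties in |d|, so use the tie-corrected normal approximation.
        E[W] = n(n+1)/4 = 12*13/4 = 39.
        Tie groups: |d|=4 (t=4), |d|=7 (t=2), |d|=8 (t=2); sum(t^3 - t) = 72.
        Var[W] = n(n+1)(2n+1)/24 - sum(t^3-t)/48 = 3900/24 - 72/48 = 161.
        z = (W - E[W]) / sqrt(Var[W]) = (38 - 39) / 12.6886 = -0.0788.
        Two-sided p = 2*Phi(z) = 0.937183.
Step 6: alpha = 0.1. fail to reject H0.

W+ = 40, W- = 38, W = min = 38, p = 0.937183, fail to reject H0.


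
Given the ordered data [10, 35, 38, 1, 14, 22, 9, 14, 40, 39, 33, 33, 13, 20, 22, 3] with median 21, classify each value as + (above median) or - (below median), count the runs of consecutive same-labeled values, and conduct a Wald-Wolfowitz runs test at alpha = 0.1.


Step 1: Compute median = 21; label A = above, B = below.
Labels in order: BAABBABBAAAABBAB  (n_A = 8, n_B = 8)
Step 2: Count runs R = 9.
Step 3: Under H0 (random ordering), E[R] = 2*n_A*n_B/(n_A+n_B) + 1 = 2*8*8/16 + 1 = 9.0000.
        Var[R] = 2*n_A*n_B*(2*n_A*n_B - n_A - n_B) / ((n_A+n_B)^2 * (n_A+n_B-1)) = 14336/3840 = 3.7333.
        SD[R] = 1.9322.
Step 4: R = E[R], so z = 0 with no continuity correction.
Step 5: Two-sided p-value via normal approximation = 2*(1 - Phi(|z|)) = 1.000000.
Step 6: alpha = 0.1. fail to reject H0.

R = 9, z = 0.0000, p = 1.000000, fail to reject H0.


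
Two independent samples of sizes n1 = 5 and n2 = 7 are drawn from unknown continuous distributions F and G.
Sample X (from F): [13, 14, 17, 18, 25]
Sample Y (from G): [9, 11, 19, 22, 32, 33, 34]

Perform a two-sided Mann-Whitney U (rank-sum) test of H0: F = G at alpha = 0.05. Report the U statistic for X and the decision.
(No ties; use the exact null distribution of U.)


Step 1: Combine and sort all 12 observations; assign midranks.
sorted (value, group): (9,Y), (11,Y), (13,X), (14,X), (17,X), (18,X), (19,Y), (22,Y), (25,X), (32,Y), (33,Y), (34,Y)
ranks: 9->1, 11->2, 13->3, 14->4, 17->5, 18->6, 19->7, 22->8, 25->9, 32->10, 33->11, 34->12
Step 2: Rank sum for X: R1 = 3 + 4 + 5 + 6 + 9 = 27.
Step 3: U_X = R1 - n1(n1+1)/2 = 27 - 5*6/2 = 27 - 15 = 12.
       U_Y = n1*n2 - U_X = 35 - 12 = 23.
Step 4: No ties, so the exact null distribution of U (based on enumerating the C(12,5) = 792 equally likely rank assignments) gives the two-sided p-value.
Step 5: p-value = 0.431818; compare to alpha = 0.05. fail to reject H0.

U_X = 12, p = 0.431818, fail to reject H0 at alpha = 0.05.


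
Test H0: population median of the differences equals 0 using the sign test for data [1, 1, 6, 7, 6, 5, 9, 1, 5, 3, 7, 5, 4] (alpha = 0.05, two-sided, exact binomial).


Step 1: Discard zero differences. Original n = 13; n_eff = number of nonzero differences = 13.
Nonzero differences (with sign): +1, +1, +6, +7, +6, +5, +9, +1, +5, +3, +7, +5, +4
Step 2: Count signs: positive = 13, negative = 0.
Step 3: Under H0: P(positive) = 0.5, so the number of positives S ~ Bin(13, 0.5).
Step 4: Two-sided exact p-value = sum of Bin(13,0.5) probabilities at or below the observed probability = 0.000244.
Step 5: alpha = 0.05. reject H0.

n_eff = 13, pos = 13, neg = 0, p = 0.000244, reject H0.


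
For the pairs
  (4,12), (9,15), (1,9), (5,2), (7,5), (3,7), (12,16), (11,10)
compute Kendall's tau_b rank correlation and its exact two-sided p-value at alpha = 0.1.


Step 1: Enumerate the 28 unordered pairs (i,j) with i<j and classify each by sign(x_j-x_i) * sign(y_j-y_i).
  (1,2):dx=+5,dy=+3->C; (1,3):dx=-3,dy=-3->C; (1,4):dx=+1,dy=-10->D; (1,5):dx=+3,dy=-7->D
  (1,6):dx=-1,dy=-5->C; (1,7):dx=+8,dy=+4->C; (1,8):dx=+7,dy=-2->D; (2,3):dx=-8,dy=-6->C
  (2,4):dx=-4,dy=-13->C; (2,5):dx=-2,dy=-10->C; (2,6):dx=-6,dy=-8->C; (2,7):dx=+3,dy=+1->C
  (2,8):dx=+2,dy=-5->D; (3,4):dx=+4,dy=-7->D; (3,5):dx=+6,dy=-4->D; (3,6):dx=+2,dy=-2->D
  (3,7):dx=+11,dy=+7->C; (3,8):dx=+10,dy=+1->C; (4,5):dx=+2,dy=+3->C; (4,6):dx=-2,dy=+5->D
  (4,7):dx=+7,dy=+14->C; (4,8):dx=+6,dy=+8->C; (5,6):dx=-4,dy=+2->D; (5,7):dx=+5,dy=+11->C
  (5,8):dx=+4,dy=+5->C; (6,7):dx=+9,dy=+9->C; (6,8):dx=+8,dy=+3->C; (7,8):dx=-1,dy=-6->C
Step 2: C = 19, D = 9, total pairs = 28.
Step 3: tau = (C - D)/(n(n-1)/2) = (19 - 9)/28 = 0.357143.
Step 4: Exact two-sided p-value (enumerate n! = 40320 permutations of y under H0): p = 0.275099.
Step 5: alpha = 0.1. fail to reject H0.

tau_b = 0.3571 (C=19, D=9), p = 0.275099, fail to reject H0.


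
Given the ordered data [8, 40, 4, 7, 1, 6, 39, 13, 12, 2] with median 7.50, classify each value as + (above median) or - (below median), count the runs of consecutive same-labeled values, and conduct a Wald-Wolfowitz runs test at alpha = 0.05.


Step 1: Compute median = 7.50; label A = above, B = below.
Labels in order: AABBBBAAAB  (n_A = 5, n_B = 5)
Step 2: Count runs R = 4.
Step 3: Under H0 (random ordering), E[R] = 2*n_A*n_B/(n_A+n_B) + 1 = 2*5*5/10 + 1 = 6.0000.
        Var[R] = 2*n_A*n_B*(2*n_A*n_B - n_A - n_B) / ((n_A+n_B)^2 * (n_A+n_B-1)) = 2000/900 = 2.2222.
        SD[R] = 1.4907.
Step 4: Continuity-corrected z = (R + 0.5 - E[R]) / SD[R] = (4 + 0.5 - 6.0000) / 1.4907 = -1.0062.
Step 5: Two-sided p-value via normal approximation = 2*(1 - Phi(|z|)) = 0.314305.
Step 6: alpha = 0.05. fail to reject H0.

R = 4, z = -1.0062, p = 0.314305, fail to reject H0.


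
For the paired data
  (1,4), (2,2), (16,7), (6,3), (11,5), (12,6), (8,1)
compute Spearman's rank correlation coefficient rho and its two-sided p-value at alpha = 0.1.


Step 1: Rank x and y separately (midranks; no ties here).
rank(x): 1->1, 2->2, 16->7, 6->3, 11->5, 12->6, 8->4
rank(y): 4->4, 2->2, 7->7, 3->3, 5->5, 6->6, 1->1
Step 2: d_i = R_x(i) - R_y(i); compute d_i^2.
  (1-4)^2=9, (2-2)^2=0, (7-7)^2=0, (3-3)^2=0, (5-5)^2=0, (6-6)^2=0, (4-1)^2=9
sum(d^2) = 18.
Step 3: rho = 1 - 6*18 / (7*(7^2 - 1)) = 1 - 108/336 = 0.678571.
Step 4: Under H0, t = rho * sqrt((n-2)/(1-rho^2)) = 2.0657 ~ t(5).
Step 5: Two-sided p-value from the t-distribution with 5 df = 0.093750.
Step 6: alpha = 0.1. reject H0.

rho = 0.6786, p = 0.093750, reject H0 at alpha = 0.1.


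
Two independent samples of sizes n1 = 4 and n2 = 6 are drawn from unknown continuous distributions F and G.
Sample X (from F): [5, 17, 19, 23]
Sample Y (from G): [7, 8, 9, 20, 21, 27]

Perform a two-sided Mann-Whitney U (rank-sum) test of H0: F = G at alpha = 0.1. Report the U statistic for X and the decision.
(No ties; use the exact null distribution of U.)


Step 1: Combine and sort all 10 observations; assign midranks.
sorted (value, group): (5,X), (7,Y), (8,Y), (9,Y), (17,X), (19,X), (20,Y), (21,Y), (23,X), (27,Y)
ranks: 5->1, 7->2, 8->3, 9->4, 17->5, 19->6, 20->7, 21->8, 23->9, 27->10
Step 2: Rank sum for X: R1 = 1 + 5 + 6 + 9 = 21.
Step 3: U_X = R1 - n1(n1+1)/2 = 21 - 4*5/2 = 21 - 10 = 11.
       U_Y = n1*n2 - U_X = 24 - 11 = 13.
Step 4: No ties, so the exact null distribution of U (based on enumerating the C(10,4) = 210 equally likely rank assignments) gives the two-sided p-value.
Step 5: p-value = 0.914286; compare to alpha = 0.1. fail to reject H0.

U_X = 11, p = 0.914286, fail to reject H0 at alpha = 0.1.


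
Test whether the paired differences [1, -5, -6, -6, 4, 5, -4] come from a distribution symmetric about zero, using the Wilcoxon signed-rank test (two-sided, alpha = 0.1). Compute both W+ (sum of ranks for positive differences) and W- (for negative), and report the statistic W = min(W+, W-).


Step 1: Drop any zero differences (none here) and take |d_i|.
|d| = [1, 5, 6, 6, 4, 5, 4]
Step 2: Midrank |d_i| (ties get averaged ranks).
ranks: |1|->1, |5|->4.5, |6|->6.5, |6|->6.5, |4|->2.5, |5|->4.5, |4|->2.5
Step 3: Attach original signs; sum ranks with positive sign and with negative sign.
W+ = 1 + 2.5 + 4.5 = 8
W- = 4.5 + 6.5 + 6.5 + 2.5 = 20
(Check: W+ + W- = 28 should equal n(n+1)/2 = 28.)
Step 4: Test statistic W = min(W+, W-) = 8.
Step 5: Ties in |d|, so use the tie-corrected normal approximation.
        E[W] = n(n+1)/4 = 7*8/4 = 14.
        Tie groups: |d|=4 (t=2), |d|=5 (t=2), |d|=6 (t=2); sum(t^3 - t) = 18.
        Var[W] = n(n+1)(2n+1)/24 - sum(t^3-t)/48 = 840/24 - 18/48 = 34.625.
        z = (W - E[W]) / sqrt(Var[W]) = (8 - 14) / 5.8843 = -1.0197.
        Two-sided p = 2*Phi(z) = 0.307889.
Step 6: alpha = 0.1. fail to reject H0.

W+ = 8, W- = 20, W = min = 8, p = 0.307889, fail to reject H0.


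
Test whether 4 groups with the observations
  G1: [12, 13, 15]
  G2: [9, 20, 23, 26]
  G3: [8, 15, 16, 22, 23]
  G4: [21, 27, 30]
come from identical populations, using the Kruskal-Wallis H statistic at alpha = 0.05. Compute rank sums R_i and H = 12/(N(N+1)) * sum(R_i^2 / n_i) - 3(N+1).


Step 1: Combine all N = 15 observations and assign midranks.
sorted (value, group, rank): (8,G3,1), (9,G2,2), (12,G1,3), (13,G1,4), (15,G1,5.5), (15,G3,5.5), (16,G3,7), (20,G2,8), (21,G4,9), (22,G3,10), (23,G2,11.5), (23,G3,11.5), (26,G2,13), (27,G4,14), (30,G4,15)
Step 2: Sum ranks within each group.
R_1 = 12.5 (n_1 = 3)
R_2 = 34.5 (n_2 = 4)
R_3 = 35 (n_3 = 5)
R_4 = 38 (n_4 = 3)
Step 3: H = 12/(N(N+1)) * sum(R_i^2/n_i) - 3(N+1)
     = 12/(15*16) * (12.5^2/3 + 34.5^2/4 + 35^2/5 + 38^2/3) - 3*16
     = 0.050000 * 1075.98 - 48
     = 5.798958.
Step 4: Ties present; correction factor C = 1 - 12/(15^3 - 15) = 0.996429. Corrected H = 5.798958 / 0.996429 = 5.819743.
Step 5: Under H0, H ~ chi^2(3); p-value = 0.120717.
Step 6: alpha = 0.05. fail to reject H0.

H = 5.8197, df = 3, p = 0.120717, fail to reject H0.


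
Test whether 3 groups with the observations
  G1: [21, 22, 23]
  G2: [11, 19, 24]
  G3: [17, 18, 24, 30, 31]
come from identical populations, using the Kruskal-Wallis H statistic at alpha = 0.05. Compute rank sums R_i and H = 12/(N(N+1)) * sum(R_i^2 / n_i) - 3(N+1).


Step 1: Combine all N = 11 observations and assign midranks.
sorted (value, group, rank): (11,G2,1), (17,G3,2), (18,G3,3), (19,G2,4), (21,G1,5), (22,G1,6), (23,G1,7), (24,G2,8.5), (24,G3,8.5), (30,G3,10), (31,G3,11)
Step 2: Sum ranks within each group.
R_1 = 18 (n_1 = 3)
R_2 = 13.5 (n_2 = 3)
R_3 = 34.5 (n_3 = 5)
Step 3: H = 12/(N(N+1)) * sum(R_i^2/n_i) - 3(N+1)
     = 12/(11*12) * (18^2/3 + 13.5^2/3 + 34.5^2/5) - 3*12
     = 0.090909 * 406.8 - 36
     = 0.981818.
Step 4: Ties present; correction factor C = 1 - 6/(11^3 - 11) = 0.995455. Corrected H = 0.981818 / 0.995455 = 0.986301.
Step 5: Under H0, H ~ chi^2(2); p-value = 0.610699.
Step 6: alpha = 0.05. fail to reject H0.

H = 0.9863, df = 2, p = 0.610699, fail to reject H0.


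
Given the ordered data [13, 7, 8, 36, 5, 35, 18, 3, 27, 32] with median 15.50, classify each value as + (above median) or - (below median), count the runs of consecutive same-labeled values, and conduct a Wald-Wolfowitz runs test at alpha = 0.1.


Step 1: Compute median = 15.50; label A = above, B = below.
Labels in order: BBBABAABAA  (n_A = 5, n_B = 5)
Step 2: Count runs R = 6.
Step 3: Under H0 (random ordering), E[R] = 2*n_A*n_B/(n_A+n_B) + 1 = 2*5*5/10 + 1 = 6.0000.
        Var[R] = 2*n_A*n_B*(2*n_A*n_B - n_A - n_B) / ((n_A+n_B)^2 * (n_A+n_B-1)) = 2000/900 = 2.2222.
        SD[R] = 1.4907.
Step 4: R = E[R], so z = 0 with no continuity correction.
Step 5: Two-sided p-value via normal approximation = 2*(1 - Phi(|z|)) = 1.000000.
Step 6: alpha = 0.1. fail to reject H0.

R = 6, z = 0.0000, p = 1.000000, fail to reject H0.


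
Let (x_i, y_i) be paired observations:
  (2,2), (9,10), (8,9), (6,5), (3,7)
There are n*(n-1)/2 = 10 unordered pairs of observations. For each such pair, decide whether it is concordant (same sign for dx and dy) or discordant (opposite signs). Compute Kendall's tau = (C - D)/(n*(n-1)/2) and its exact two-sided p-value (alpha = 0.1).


Step 1: Enumerate the 10 unordered pairs (i,j) with i<j and classify each by sign(x_j-x_i) * sign(y_j-y_i).
  (1,2):dx=+7,dy=+8->C; (1,3):dx=+6,dy=+7->C; (1,4):dx=+4,dy=+3->C; (1,5):dx=+1,dy=+5->C
  (2,3):dx=-1,dy=-1->C; (2,4):dx=-3,dy=-5->C; (2,5):dx=-6,dy=-3->C; (3,4):dx=-2,dy=-4->C
  (3,5):dx=-5,dy=-2->C; (4,5):dx=-3,dy=+2->D
Step 2: C = 9, D = 1, total pairs = 10.
Step 3: tau = (C - D)/(n(n-1)/2) = (9 - 1)/10 = 0.800000.
Step 4: Exact two-sided p-value (enumerate n! = 120 permutations of y under H0): p = 0.083333.
Step 5: alpha = 0.1. reject H0.

tau_b = 0.8000 (C=9, D=1), p = 0.083333, reject H0.


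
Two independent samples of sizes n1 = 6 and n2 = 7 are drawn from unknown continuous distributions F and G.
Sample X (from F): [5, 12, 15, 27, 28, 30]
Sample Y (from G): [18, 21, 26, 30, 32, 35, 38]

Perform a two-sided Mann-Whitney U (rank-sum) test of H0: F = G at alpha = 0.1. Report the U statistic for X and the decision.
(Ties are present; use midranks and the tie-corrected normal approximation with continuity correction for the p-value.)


Step 1: Combine and sort all 13 observations; assign midranks.
sorted (value, group): (5,X), (12,X), (15,X), (18,Y), (21,Y), (26,Y), (27,X), (28,X), (30,X), (30,Y), (32,Y), (35,Y), (38,Y)
ranks: 5->1, 12->2, 15->3, 18->4, 21->5, 26->6, 27->7, 28->8, 30->9.5, 30->9.5, 32->11, 35->12, 38->13
Step 2: Rank sum for X: R1 = 1 + 2 + 3 + 7 + 8 + 9.5 = 30.5.
Step 3: U_X = R1 - n1(n1+1)/2 = 30.5 - 6*7/2 = 30.5 - 21 = 9.5.
       U_Y = n1*n2 - U_X = 42 - 9.5 = 32.5.
Step 4: Ties are present, so use the tie-corrected normal approximation (with continuity correction) for the p-value.
Step 5: p-value = 0.115582; compare to alpha = 0.1. fail to reject H0.

U_X = 9.5, p = 0.115582, fail to reject H0 at alpha = 0.1.


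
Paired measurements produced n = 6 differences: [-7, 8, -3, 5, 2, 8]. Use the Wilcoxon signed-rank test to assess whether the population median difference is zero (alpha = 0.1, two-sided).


Step 1: Drop any zero differences (none here) and take |d_i|.
|d| = [7, 8, 3, 5, 2, 8]
Step 2: Midrank |d_i| (ties get averaged ranks).
ranks: |7|->4, |8|->5.5, |3|->2, |5|->3, |2|->1, |8|->5.5
Step 3: Attach original signs; sum ranks with positive sign and with negative sign.
W+ = 5.5 + 3 + 1 + 5.5 = 15
W- = 4 + 2 = 6
(Check: W+ + W- = 21 should equal n(n+1)/2 = 21.)
Step 4: Test statistic W = min(W+, W-) = 6.
Step 5: Ties in |d|, so use the tie-corrected normal approximation.
        E[W] = n(n+1)/4 = 6*7/4 = 10.5.
        Tie groups: |d|=8 (t=2); sum(t^3 - t) = 6.
        Var[W] = n(n+1)(2n+1)/24 - sum(t^3-t)/48 = 546/24 - 6/48 = 22.625.
        z = (W - E[W]) / sqrt(Var[W]) = (6 - 10.5) / 4.7566 = -0.9461.
        Two-sided p = 2*Phi(z) = 0.344118.
Step 6: alpha = 0.1. fail to reject H0.

W+ = 15, W- = 6, W = min = 6, p = 0.344118, fail to reject H0.


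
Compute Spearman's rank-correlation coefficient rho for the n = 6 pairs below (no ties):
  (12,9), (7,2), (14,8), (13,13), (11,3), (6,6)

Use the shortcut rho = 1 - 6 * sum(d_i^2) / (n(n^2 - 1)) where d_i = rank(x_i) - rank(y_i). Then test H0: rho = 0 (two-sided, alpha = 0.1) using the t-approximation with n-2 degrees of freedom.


Step 1: Rank x and y separately (midranks; no ties here).
rank(x): 12->4, 7->2, 14->6, 13->5, 11->3, 6->1
rank(y): 9->5, 2->1, 8->4, 13->6, 3->2, 6->3
Step 2: d_i = R_x(i) - R_y(i); compute d_i^2.
  (4-5)^2=1, (2-1)^2=1, (6-4)^2=4, (5-6)^2=1, (3-2)^2=1, (1-3)^2=4
sum(d^2) = 12.
Step 3: rho = 1 - 6*12 / (6*(6^2 - 1)) = 1 - 72/210 = 0.657143.
Step 4: Under H0, t = rho * sqrt((n-2)/(1-rho^2)) = 1.7436 ~ t(4).
Step 5: Two-sided p-value from the t-distribution with 4 df = 0.156175.
Step 6: alpha = 0.1. fail to reject H0.

rho = 0.6571, p = 0.156175, fail to reject H0 at alpha = 0.1.


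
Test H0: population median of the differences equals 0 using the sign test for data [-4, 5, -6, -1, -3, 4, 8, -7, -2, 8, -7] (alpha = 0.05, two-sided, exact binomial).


Step 1: Discard zero differences. Original n = 11; n_eff = number of nonzero differences = 11.
Nonzero differences (with sign): -4, +5, -6, -1, -3, +4, +8, -7, -2, +8, -7
Step 2: Count signs: positive = 4, negative = 7.
Step 3: Under H0: P(positive) = 0.5, so the number of positives S ~ Bin(11, 0.5).
Step 4: Two-sided exact p-value = sum of Bin(11,0.5) probabilities at or below the observed probability = 0.548828.
Step 5: alpha = 0.05. fail to reject H0.

n_eff = 11, pos = 4, neg = 7, p = 0.548828, fail to reject H0.


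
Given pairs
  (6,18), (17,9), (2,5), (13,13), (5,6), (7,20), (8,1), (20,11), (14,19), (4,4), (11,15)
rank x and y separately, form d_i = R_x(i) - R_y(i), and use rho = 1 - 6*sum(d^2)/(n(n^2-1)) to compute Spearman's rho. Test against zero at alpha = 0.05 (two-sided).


Step 1: Rank x and y separately (midranks; no ties here).
rank(x): 6->4, 17->10, 2->1, 13->8, 5->3, 7->5, 8->6, 20->11, 14->9, 4->2, 11->7
rank(y): 18->9, 9->5, 5->3, 13->7, 6->4, 20->11, 1->1, 11->6, 19->10, 4->2, 15->8
Step 2: d_i = R_x(i) - R_y(i); compute d_i^2.
  (4-9)^2=25, (10-5)^2=25, (1-3)^2=4, (8-7)^2=1, (3-4)^2=1, (5-11)^2=36, (6-1)^2=25, (11-6)^2=25, (9-10)^2=1, (2-2)^2=0, (7-8)^2=1
sum(d^2) = 144.
Step 3: rho = 1 - 6*144 / (11*(11^2 - 1)) = 1 - 864/1320 = 0.345455.
Step 4: Under H0, t = rho * sqrt((n-2)/(1-rho^2)) = 1.1044 ~ t(9).
Step 5: Two-sided p-value from the t-distribution with 9 df = 0.298089.
Step 6: alpha = 0.05. fail to reject H0.

rho = 0.3455, p = 0.298089, fail to reject H0 at alpha = 0.05.


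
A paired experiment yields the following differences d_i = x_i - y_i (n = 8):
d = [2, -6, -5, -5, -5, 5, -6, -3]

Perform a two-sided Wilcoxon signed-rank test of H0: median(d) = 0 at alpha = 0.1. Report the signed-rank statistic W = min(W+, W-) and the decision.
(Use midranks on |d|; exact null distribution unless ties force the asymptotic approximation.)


Step 1: Drop any zero differences (none here) and take |d_i|.
|d| = [2, 6, 5, 5, 5, 5, 6, 3]
Step 2: Midrank |d_i| (ties get averaged ranks).
ranks: |2|->1, |6|->7.5, |5|->4.5, |5|->4.5, |5|->4.5, |5|->4.5, |6|->7.5, |3|->2
Step 3: Attach original signs; sum ranks with positive sign and with negative sign.
W+ = 1 + 4.5 = 5.5
W- = 7.5 + 4.5 + 4.5 + 4.5 + 7.5 + 2 = 30.5
(Check: W+ + W- = 36 should equal n(n+1)/2 = 36.)
Step 4: Test statistic W = min(W+, W-) = 5.5.
Step 5: Ties in |d|, so use the tie-corrected normal approximation.
        E[W] = n(n+1)/4 = 8*9/4 = 18.
        Tie groups: |d|=5 (t=4), |d|=6 (t=2); sum(t^3 - t) = 66.
        Var[W] = n(n+1)(2n+1)/24 - sum(t^3-t)/48 = 1224/24 - 66/48 = 49.625.
        z = (W - E[W]) / sqrt(Var[W]) = (5.5 - 18) / 7.0445 = -1.7744.
        Two-sided p = 2*Phi(z) = 0.075991.
Step 6: alpha = 0.1. reject H0.

W+ = 5.5, W- = 30.5, W = min = 5.5, p = 0.075991, reject H0.


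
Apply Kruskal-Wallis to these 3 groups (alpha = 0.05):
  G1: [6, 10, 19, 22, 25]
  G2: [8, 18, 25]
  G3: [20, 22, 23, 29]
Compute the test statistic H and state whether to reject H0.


Step 1: Combine all N = 12 observations and assign midranks.
sorted (value, group, rank): (6,G1,1), (8,G2,2), (10,G1,3), (18,G2,4), (19,G1,5), (20,G3,6), (22,G1,7.5), (22,G3,7.5), (23,G3,9), (25,G1,10.5), (25,G2,10.5), (29,G3,12)
Step 2: Sum ranks within each group.
R_1 = 27 (n_1 = 5)
R_2 = 16.5 (n_2 = 3)
R_3 = 34.5 (n_3 = 4)
Step 3: H = 12/(N(N+1)) * sum(R_i^2/n_i) - 3(N+1)
     = 12/(12*13) * (27^2/5 + 16.5^2/3 + 34.5^2/4) - 3*13
     = 0.076923 * 534.112 - 39
     = 2.085577.
Step 4: Ties present; correction factor C = 1 - 12/(12^3 - 12) = 0.993007. Corrected H = 2.085577 / 0.993007 = 2.100264.
Step 5: Under H0, H ~ chi^2(2); p-value = 0.349892.
Step 6: alpha = 0.05. fail to reject H0.

H = 2.1003, df = 2, p = 0.349892, fail to reject H0.


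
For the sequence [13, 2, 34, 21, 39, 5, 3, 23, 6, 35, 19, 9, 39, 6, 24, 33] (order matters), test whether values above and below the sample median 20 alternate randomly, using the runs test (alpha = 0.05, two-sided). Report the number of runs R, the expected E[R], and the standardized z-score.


Step 1: Compute median = 20; label A = above, B = below.
Labels in order: BBAAABBABABBABAA  (n_A = 8, n_B = 8)
Step 2: Count runs R = 10.
Step 3: Under H0 (random ordering), E[R] = 2*n_A*n_B/(n_A+n_B) + 1 = 2*8*8/16 + 1 = 9.0000.
        Var[R] = 2*n_A*n_B*(2*n_A*n_B - n_A - n_B) / ((n_A+n_B)^2 * (n_A+n_B-1)) = 14336/3840 = 3.7333.
        SD[R] = 1.9322.
Step 4: Continuity-corrected z = (R - 0.5 - E[R]) / SD[R] = (10 - 0.5 - 9.0000) / 1.9322 = 0.2588.
Step 5: Two-sided p-value via normal approximation = 2*(1 - Phi(|z|)) = 0.795809.
Step 6: alpha = 0.05. fail to reject H0.

R = 10, z = 0.2588, p = 0.795809, fail to reject H0.


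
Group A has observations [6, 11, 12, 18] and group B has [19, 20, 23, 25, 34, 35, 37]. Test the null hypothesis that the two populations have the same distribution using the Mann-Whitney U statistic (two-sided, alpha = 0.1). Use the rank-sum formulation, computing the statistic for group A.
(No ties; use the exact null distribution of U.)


Step 1: Combine and sort all 11 observations; assign midranks.
sorted (value, group): (6,X), (11,X), (12,X), (18,X), (19,Y), (20,Y), (23,Y), (25,Y), (34,Y), (35,Y), (37,Y)
ranks: 6->1, 11->2, 12->3, 18->4, 19->5, 20->6, 23->7, 25->8, 34->9, 35->10, 37->11
Step 2: Rank sum for X: R1 = 1 + 2 + 3 + 4 = 10.
Step 3: U_X = R1 - n1(n1+1)/2 = 10 - 4*5/2 = 10 - 10 = 0.
       U_Y = n1*n2 - U_X = 28 - 0 = 28.
Step 4: No ties, so the exact null distribution of U (based on enumerating the C(11,4) = 330 equally likely rank assignments) gives the two-sided p-value.
Step 5: p-value = 0.006061; compare to alpha = 0.1. reject H0.

U_X = 0, p = 0.006061, reject H0 at alpha = 0.1.


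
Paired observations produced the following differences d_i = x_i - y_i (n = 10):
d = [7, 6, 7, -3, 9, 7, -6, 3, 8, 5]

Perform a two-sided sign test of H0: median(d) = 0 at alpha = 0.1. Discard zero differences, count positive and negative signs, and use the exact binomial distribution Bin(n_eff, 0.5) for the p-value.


Step 1: Discard zero differences. Original n = 10; n_eff = number of nonzero differences = 10.
Nonzero differences (with sign): +7, +6, +7, -3, +9, +7, -6, +3, +8, +5
Step 2: Count signs: positive = 8, negative = 2.
Step 3: Under H0: P(positive) = 0.5, so the number of positives S ~ Bin(10, 0.5).
Step 4: Two-sided exact p-value = sum of Bin(10,0.5) probabilities at or below the observed probability = 0.109375.
Step 5: alpha = 0.1. fail to reject H0.

n_eff = 10, pos = 8, neg = 2, p = 0.109375, fail to reject H0.


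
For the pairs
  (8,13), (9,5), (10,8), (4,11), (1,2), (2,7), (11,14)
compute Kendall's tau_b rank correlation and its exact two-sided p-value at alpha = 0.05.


Step 1: Enumerate the 21 unordered pairs (i,j) with i<j and classify each by sign(x_j-x_i) * sign(y_j-y_i).
  (1,2):dx=+1,dy=-8->D; (1,3):dx=+2,dy=-5->D; (1,4):dx=-4,dy=-2->C; (1,5):dx=-7,dy=-11->C
  (1,6):dx=-6,dy=-6->C; (1,7):dx=+3,dy=+1->C; (2,3):dx=+1,dy=+3->C; (2,4):dx=-5,dy=+6->D
  (2,5):dx=-8,dy=-3->C; (2,6):dx=-7,dy=+2->D; (2,7):dx=+2,dy=+9->C; (3,4):dx=-6,dy=+3->D
  (3,5):dx=-9,dy=-6->C; (3,6):dx=-8,dy=-1->C; (3,7):dx=+1,dy=+6->C; (4,5):dx=-3,dy=-9->C
  (4,6):dx=-2,dy=-4->C; (4,7):dx=+7,dy=+3->C; (5,6):dx=+1,dy=+5->C; (5,7):dx=+10,dy=+12->C
  (6,7):dx=+9,dy=+7->C
Step 2: C = 16, D = 5, total pairs = 21.
Step 3: tau = (C - D)/(n(n-1)/2) = (16 - 5)/21 = 0.523810.
Step 4: Exact two-sided p-value (enumerate n! = 5040 permutations of y under H0): p = 0.136111.
Step 5: alpha = 0.05. fail to reject H0.

tau_b = 0.5238 (C=16, D=5), p = 0.136111, fail to reject H0.


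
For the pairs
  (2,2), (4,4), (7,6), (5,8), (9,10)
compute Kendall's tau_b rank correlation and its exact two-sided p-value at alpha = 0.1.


Step 1: Enumerate the 10 unordered pairs (i,j) with i<j and classify each by sign(x_j-x_i) * sign(y_j-y_i).
  (1,2):dx=+2,dy=+2->C; (1,3):dx=+5,dy=+4->C; (1,4):dx=+3,dy=+6->C; (1,5):dx=+7,dy=+8->C
  (2,3):dx=+3,dy=+2->C; (2,4):dx=+1,dy=+4->C; (2,5):dx=+5,dy=+6->C; (3,4):dx=-2,dy=+2->D
  (3,5):dx=+2,dy=+4->C; (4,5):dx=+4,dy=+2->C
Step 2: C = 9, D = 1, total pairs = 10.
Step 3: tau = (C - D)/(n(n-1)/2) = (9 - 1)/10 = 0.800000.
Step 4: Exact two-sided p-value (enumerate n! = 120 permutations of y under H0): p = 0.083333.
Step 5: alpha = 0.1. reject H0.

tau_b = 0.8000 (C=9, D=1), p = 0.083333, reject H0.


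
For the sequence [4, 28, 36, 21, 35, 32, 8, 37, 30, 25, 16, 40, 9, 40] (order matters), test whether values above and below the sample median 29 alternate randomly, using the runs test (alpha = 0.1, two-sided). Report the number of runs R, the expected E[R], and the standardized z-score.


Step 1: Compute median = 29; label A = above, B = below.
Labels in order: BBABAABAABBABA  (n_A = 7, n_B = 7)
Step 2: Count runs R = 10.
Step 3: Under H0 (random ordering), E[R] = 2*n_A*n_B/(n_A+n_B) + 1 = 2*7*7/14 + 1 = 8.0000.
        Var[R] = 2*n_A*n_B*(2*n_A*n_B - n_A - n_B) / ((n_A+n_B)^2 * (n_A+n_B-1)) = 8232/2548 = 3.2308.
        SD[R] = 1.7974.
Step 4: Continuity-corrected z = (R - 0.5 - E[R]) / SD[R] = (10 - 0.5 - 8.0000) / 1.7974 = 0.8345.
Step 5: Two-sided p-value via normal approximation = 2*(1 - Phi(|z|)) = 0.403986.
Step 6: alpha = 0.1. fail to reject H0.

R = 10, z = 0.8345, p = 0.403986, fail to reject H0.


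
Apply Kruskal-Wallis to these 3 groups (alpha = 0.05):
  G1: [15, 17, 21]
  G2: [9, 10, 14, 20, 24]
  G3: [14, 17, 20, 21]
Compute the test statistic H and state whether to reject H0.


Step 1: Combine all N = 12 observations and assign midranks.
sorted (value, group, rank): (9,G2,1), (10,G2,2), (14,G2,3.5), (14,G3,3.5), (15,G1,5), (17,G1,6.5), (17,G3,6.5), (20,G2,8.5), (20,G3,8.5), (21,G1,10.5), (21,G3,10.5), (24,G2,12)
Step 2: Sum ranks within each group.
R_1 = 22 (n_1 = 3)
R_2 = 27 (n_2 = 5)
R_3 = 29 (n_3 = 4)
Step 3: H = 12/(N(N+1)) * sum(R_i^2/n_i) - 3(N+1)
     = 12/(12*13) * (22^2/3 + 27^2/5 + 29^2/4) - 3*13
     = 0.076923 * 517.383 - 39
     = 0.798718.
Step 4: Ties present; correction factor C = 1 - 24/(12^3 - 12) = 0.986014. Corrected H = 0.798718 / 0.986014 = 0.810047.
Step 5: Under H0, H ~ chi^2(2); p-value = 0.666961.
Step 6: alpha = 0.05. fail to reject H0.

H = 0.8100, df = 2, p = 0.666961, fail to reject H0.


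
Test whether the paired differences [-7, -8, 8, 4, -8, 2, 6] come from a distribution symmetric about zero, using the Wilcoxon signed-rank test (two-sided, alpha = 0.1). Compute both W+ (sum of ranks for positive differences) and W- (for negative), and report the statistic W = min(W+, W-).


Step 1: Drop any zero differences (none here) and take |d_i|.
|d| = [7, 8, 8, 4, 8, 2, 6]
Step 2: Midrank |d_i| (ties get averaged ranks).
ranks: |7|->4, |8|->6, |8|->6, |4|->2, |8|->6, |2|->1, |6|->3
Step 3: Attach original signs; sum ranks with positive sign and with negative sign.
W+ = 6 + 2 + 1 + 3 = 12
W- = 4 + 6 + 6 = 16
(Check: W+ + W- = 28 should equal n(n+1)/2 = 28.)
Step 4: Test statistic W = min(W+, W-) = 12.
Step 5: Ties in |d|, so use the tie-corrected normal approximation.
        E[W] = n(n+1)/4 = 7*8/4 = 14.
        Tie groups: |d|=8 (t=3); sum(t^3 - t) = 24.
        Var[W] = n(n+1)(2n+1)/24 - sum(t^3-t)/48 = 840/24 - 24/48 = 34.5.
        z = (W - E[W]) / sqrt(Var[W]) = (12 - 14) / 5.8737 = -0.3405.
        Two-sided p = 2*Phi(z) = 0.733478.
Step 6: alpha = 0.1. fail to reject H0.

W+ = 12, W- = 16, W = min = 12, p = 0.733478, fail to reject H0.


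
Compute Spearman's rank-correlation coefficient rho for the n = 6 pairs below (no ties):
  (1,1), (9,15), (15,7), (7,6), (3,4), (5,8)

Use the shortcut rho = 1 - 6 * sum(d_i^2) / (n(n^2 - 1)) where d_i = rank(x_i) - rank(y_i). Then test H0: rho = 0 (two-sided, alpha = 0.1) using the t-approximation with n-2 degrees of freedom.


Step 1: Rank x and y separately (midranks; no ties here).
rank(x): 1->1, 9->5, 15->6, 7->4, 3->2, 5->3
rank(y): 1->1, 15->6, 7->4, 6->3, 4->2, 8->5
Step 2: d_i = R_x(i) - R_y(i); compute d_i^2.
  (1-1)^2=0, (5-6)^2=1, (6-4)^2=4, (4-3)^2=1, (2-2)^2=0, (3-5)^2=4
sum(d^2) = 10.
Step 3: rho = 1 - 6*10 / (6*(6^2 - 1)) = 1 - 60/210 = 0.714286.
Step 4: Under H0, t = rho * sqrt((n-2)/(1-rho^2)) = 2.0412 ~ t(4).
Step 5: Two-sided p-value from the t-distribution with 4 df = 0.110787.
Step 6: alpha = 0.1. fail to reject H0.

rho = 0.7143, p = 0.110787, fail to reject H0 at alpha = 0.1.


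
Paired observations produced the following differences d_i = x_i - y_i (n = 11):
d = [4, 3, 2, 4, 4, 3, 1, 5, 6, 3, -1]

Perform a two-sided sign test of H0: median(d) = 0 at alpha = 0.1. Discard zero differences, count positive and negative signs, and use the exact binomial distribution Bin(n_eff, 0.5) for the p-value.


Step 1: Discard zero differences. Original n = 11; n_eff = number of nonzero differences = 11.
Nonzero differences (with sign): +4, +3, +2, +4, +4, +3, +1, +5, +6, +3, -1
Step 2: Count signs: positive = 10, negative = 1.
Step 3: Under H0: P(positive) = 0.5, so the number of positives S ~ Bin(11, 0.5).
Step 4: Two-sided exact p-value = sum of Bin(11,0.5) probabilities at or below the observed probability = 0.011719.
Step 5: alpha = 0.1. reject H0.

n_eff = 11, pos = 10, neg = 1, p = 0.011719, reject H0.


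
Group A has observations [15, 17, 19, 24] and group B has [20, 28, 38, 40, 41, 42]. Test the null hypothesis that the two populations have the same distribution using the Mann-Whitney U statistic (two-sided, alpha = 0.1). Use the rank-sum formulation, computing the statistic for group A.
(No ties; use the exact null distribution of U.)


Step 1: Combine and sort all 10 observations; assign midranks.
sorted (value, group): (15,X), (17,X), (19,X), (20,Y), (24,X), (28,Y), (38,Y), (40,Y), (41,Y), (42,Y)
ranks: 15->1, 17->2, 19->3, 20->4, 24->5, 28->6, 38->7, 40->8, 41->9, 42->10
Step 2: Rank sum for X: R1 = 1 + 2 + 3 + 5 = 11.
Step 3: U_X = R1 - n1(n1+1)/2 = 11 - 4*5/2 = 11 - 10 = 1.
       U_Y = n1*n2 - U_X = 24 - 1 = 23.
Step 4: No ties, so the exact null distribution of U (based on enumerating the C(10,4) = 210 equally likely rank assignments) gives the two-sided p-value.
Step 5: p-value = 0.019048; compare to alpha = 0.1. reject H0.

U_X = 1, p = 0.019048, reject H0 at alpha = 0.1.


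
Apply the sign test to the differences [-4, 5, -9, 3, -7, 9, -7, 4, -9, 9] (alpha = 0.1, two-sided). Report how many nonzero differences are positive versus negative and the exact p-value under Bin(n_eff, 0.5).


Step 1: Discard zero differences. Original n = 10; n_eff = number of nonzero differences = 10.
Nonzero differences (with sign): -4, +5, -9, +3, -7, +9, -7, +4, -9, +9
Step 2: Count signs: positive = 5, negative = 5.
Step 3: Under H0: P(positive) = 0.5, so the number of positives S ~ Bin(10, 0.5).
Step 4: Two-sided exact p-value = sum of Bin(10,0.5) probabilities at or below the observed probability = 1.000000.
Step 5: alpha = 0.1. fail to reject H0.

n_eff = 10, pos = 5, neg = 5, p = 1.000000, fail to reject H0.


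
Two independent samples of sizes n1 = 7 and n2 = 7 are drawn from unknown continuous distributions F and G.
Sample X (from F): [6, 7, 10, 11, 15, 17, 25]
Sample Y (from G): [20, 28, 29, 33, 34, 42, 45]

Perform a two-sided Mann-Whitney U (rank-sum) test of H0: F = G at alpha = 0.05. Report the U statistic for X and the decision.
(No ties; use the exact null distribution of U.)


Step 1: Combine and sort all 14 observations; assign midranks.
sorted (value, group): (6,X), (7,X), (10,X), (11,X), (15,X), (17,X), (20,Y), (25,X), (28,Y), (29,Y), (33,Y), (34,Y), (42,Y), (45,Y)
ranks: 6->1, 7->2, 10->3, 11->4, 15->5, 17->6, 20->7, 25->8, 28->9, 29->10, 33->11, 34->12, 42->13, 45->14
Step 2: Rank sum for X: R1 = 1 + 2 + 3 + 4 + 5 + 6 + 8 = 29.
Step 3: U_X = R1 - n1(n1+1)/2 = 29 - 7*8/2 = 29 - 28 = 1.
       U_Y = n1*n2 - U_X = 49 - 1 = 48.
Step 4: No ties, so the exact null distribution of U (based on enumerating the C(14,7) = 3432 equally likely rank assignments) gives the two-sided p-value.
Step 5: p-value = 0.001166; compare to alpha = 0.05. reject H0.

U_X = 1, p = 0.001166, reject H0 at alpha = 0.05.


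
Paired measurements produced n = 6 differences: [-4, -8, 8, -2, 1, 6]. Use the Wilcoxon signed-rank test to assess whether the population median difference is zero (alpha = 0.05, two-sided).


Step 1: Drop any zero differences (none here) and take |d_i|.
|d| = [4, 8, 8, 2, 1, 6]
Step 2: Midrank |d_i| (ties get averaged ranks).
ranks: |4|->3, |8|->5.5, |8|->5.5, |2|->2, |1|->1, |6|->4
Step 3: Attach original signs; sum ranks with positive sign and with negative sign.
W+ = 5.5 + 1 + 4 = 10.5
W- = 3 + 5.5 + 2 = 10.5
(Check: W+ + W- = 21 should equal n(n+1)/2 = 21.)
Step 4: Test statistic W = min(W+, W-) = 10.5.
Step 5: Ties in |d|, so use the tie-corrected normal approximation.
        E[W] = n(n+1)/4 = 6*7/4 = 10.5.
        Tie groups: |d|=8 (t=2); sum(t^3 - t) = 6.
        Var[W] = n(n+1)(2n+1)/24 - sum(t^3-t)/48 = 546/24 - 6/48 = 22.625.
        z = (W - E[W]) / sqrt(Var[W]) = (10.5 - 10.5) / 4.7566 = 0.0000.
        Two-sided p = 2*Phi(z) = 1.000000.
Step 6: alpha = 0.05. fail to reject H0.

W+ = 10.5, W- = 10.5, W = min = 10.5, p = 1.000000, fail to reject H0.


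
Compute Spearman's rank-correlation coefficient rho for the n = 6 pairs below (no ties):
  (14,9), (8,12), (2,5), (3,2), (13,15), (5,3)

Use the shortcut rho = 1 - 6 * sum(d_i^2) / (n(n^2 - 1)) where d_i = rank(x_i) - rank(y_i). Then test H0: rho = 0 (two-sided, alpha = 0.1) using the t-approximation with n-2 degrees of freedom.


Step 1: Rank x and y separately (midranks; no ties here).
rank(x): 14->6, 8->4, 2->1, 3->2, 13->5, 5->3
rank(y): 9->4, 12->5, 5->3, 2->1, 15->6, 3->2
Step 2: d_i = R_x(i) - R_y(i); compute d_i^2.
  (6-4)^2=4, (4-5)^2=1, (1-3)^2=4, (2-1)^2=1, (5-6)^2=1, (3-2)^2=1
sum(d^2) = 12.
Step 3: rho = 1 - 6*12 / (6*(6^2 - 1)) = 1 - 72/210 = 0.657143.
Step 4: Under H0, t = rho * sqrt((n-2)/(1-rho^2)) = 1.7436 ~ t(4).
Step 5: Two-sided p-value from the t-distribution with 4 df = 0.156175.
Step 6: alpha = 0.1. fail to reject H0.

rho = 0.6571, p = 0.156175, fail to reject H0 at alpha = 0.1.


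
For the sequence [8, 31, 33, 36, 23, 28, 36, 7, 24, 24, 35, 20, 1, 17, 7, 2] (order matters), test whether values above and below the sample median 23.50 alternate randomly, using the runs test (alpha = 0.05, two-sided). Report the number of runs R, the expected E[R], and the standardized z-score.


Step 1: Compute median = 23.50; label A = above, B = below.
Labels in order: BAAABAABAAABBBBB  (n_A = 8, n_B = 8)
Step 2: Count runs R = 7.
Step 3: Under H0 (random ordering), E[R] = 2*n_A*n_B/(n_A+n_B) + 1 = 2*8*8/16 + 1 = 9.0000.
        Var[R] = 2*n_A*n_B*(2*n_A*n_B - n_A - n_B) / ((n_A+n_B)^2 * (n_A+n_B-1)) = 14336/3840 = 3.7333.
        SD[R] = 1.9322.
Step 4: Continuity-corrected z = (R + 0.5 - E[R]) / SD[R] = (7 + 0.5 - 9.0000) / 1.9322 = -0.7763.
Step 5: Two-sided p-value via normal approximation = 2*(1 - Phi(|z|)) = 0.437558.
Step 6: alpha = 0.05. fail to reject H0.

R = 7, z = -0.7763, p = 0.437558, fail to reject H0.


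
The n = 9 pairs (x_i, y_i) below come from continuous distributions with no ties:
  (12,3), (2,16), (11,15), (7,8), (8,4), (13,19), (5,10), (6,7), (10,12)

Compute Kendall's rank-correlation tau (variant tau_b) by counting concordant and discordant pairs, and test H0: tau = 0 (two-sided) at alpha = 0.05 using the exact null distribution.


Step 1: Enumerate the 36 unordered pairs (i,j) with i<j and classify each by sign(x_j-x_i) * sign(y_j-y_i).
  (1,2):dx=-10,dy=+13->D; (1,3):dx=-1,dy=+12->D; (1,4):dx=-5,dy=+5->D; (1,5):dx=-4,dy=+1->D
  (1,6):dx=+1,dy=+16->C; (1,7):dx=-7,dy=+7->D; (1,8):dx=-6,dy=+4->D; (1,9):dx=-2,dy=+9->D
  (2,3):dx=+9,dy=-1->D; (2,4):dx=+5,dy=-8->D; (2,5):dx=+6,dy=-12->D; (2,6):dx=+11,dy=+3->C
  (2,7):dx=+3,dy=-6->D; (2,8):dx=+4,dy=-9->D; (2,9):dx=+8,dy=-4->D; (3,4):dx=-4,dy=-7->C
  (3,5):dx=-3,dy=-11->C; (3,6):dx=+2,dy=+4->C; (3,7):dx=-6,dy=-5->C; (3,8):dx=-5,dy=-8->C
  (3,9):dx=-1,dy=-3->C; (4,5):dx=+1,dy=-4->D; (4,6):dx=+6,dy=+11->C; (4,7):dx=-2,dy=+2->D
  (4,8):dx=-1,dy=-1->C; (4,9):dx=+3,dy=+4->C; (5,6):dx=+5,dy=+15->C; (5,7):dx=-3,dy=+6->D
  (5,8):dx=-2,dy=+3->D; (5,9):dx=+2,dy=+8->C; (6,7):dx=-8,dy=-9->C; (6,8):dx=-7,dy=-12->C
  (6,9):dx=-3,dy=-7->C; (7,8):dx=+1,dy=-3->D; (7,9):dx=+5,dy=+2->C; (8,9):dx=+4,dy=+5->C
Step 2: C = 18, D = 18, total pairs = 36.
Step 3: tau = (C - D)/(n(n-1)/2) = (18 - 18)/36 = 0.000000.
Step 4: Exact two-sided p-value (enumerate n! = 362880 permutations of y under H0): p = 1.000000.
Step 5: alpha = 0.05. fail to reject H0.

tau_b = 0.0000 (C=18, D=18), p = 1.000000, fail to reject H0.


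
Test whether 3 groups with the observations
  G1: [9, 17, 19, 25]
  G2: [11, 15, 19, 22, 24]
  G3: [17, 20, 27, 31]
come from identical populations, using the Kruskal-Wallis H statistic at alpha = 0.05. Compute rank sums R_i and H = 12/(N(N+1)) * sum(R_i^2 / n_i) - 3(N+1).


Step 1: Combine all N = 13 observations and assign midranks.
sorted (value, group, rank): (9,G1,1), (11,G2,2), (15,G2,3), (17,G1,4.5), (17,G3,4.5), (19,G1,6.5), (19,G2,6.5), (20,G3,8), (22,G2,9), (24,G2,10), (25,G1,11), (27,G3,12), (31,G3,13)
Step 2: Sum ranks within each group.
R_1 = 23 (n_1 = 4)
R_2 = 30.5 (n_2 = 5)
R_3 = 37.5 (n_3 = 4)
Step 3: H = 12/(N(N+1)) * sum(R_i^2/n_i) - 3(N+1)
     = 12/(13*14) * (23^2/4 + 30.5^2/5 + 37.5^2/4) - 3*14
     = 0.065934 * 669.862 - 42
     = 2.166758.
Step 4: Ties present; correction factor C = 1 - 12/(13^3 - 13) = 0.994505. Corrected H = 2.166758 / 0.994505 = 2.178729.
Step 5: Under H0, H ~ chi^2(2); p-value = 0.336430.
Step 6: alpha = 0.05. fail to reject H0.

H = 2.1787, df = 2, p = 0.336430, fail to reject H0.


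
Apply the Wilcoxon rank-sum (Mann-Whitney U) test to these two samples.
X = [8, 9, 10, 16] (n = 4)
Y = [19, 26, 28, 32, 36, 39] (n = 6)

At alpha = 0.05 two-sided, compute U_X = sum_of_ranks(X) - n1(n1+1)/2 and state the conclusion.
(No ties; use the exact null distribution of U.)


Step 1: Combine and sort all 10 observations; assign midranks.
sorted (value, group): (8,X), (9,X), (10,X), (16,X), (19,Y), (26,Y), (28,Y), (32,Y), (36,Y), (39,Y)
ranks: 8->1, 9->2, 10->3, 16->4, 19->5, 26->6, 28->7, 32->8, 36->9, 39->10
Step 2: Rank sum for X: R1 = 1 + 2 + 3 + 4 = 10.
Step 3: U_X = R1 - n1(n1+1)/2 = 10 - 4*5/2 = 10 - 10 = 0.
       U_Y = n1*n2 - U_X = 24 - 0 = 24.
Step 4: No ties, so the exact null distribution of U (based on enumerating the C(10,4) = 210 equally likely rank assignments) gives the two-sided p-value.
Step 5: p-value = 0.009524; compare to alpha = 0.05. reject H0.

U_X = 0, p = 0.009524, reject H0 at alpha = 0.05.


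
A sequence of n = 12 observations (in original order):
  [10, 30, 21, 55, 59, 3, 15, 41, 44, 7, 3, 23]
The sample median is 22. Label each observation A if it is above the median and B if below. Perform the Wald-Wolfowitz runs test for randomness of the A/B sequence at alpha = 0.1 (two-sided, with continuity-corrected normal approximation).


Step 1: Compute median = 22; label A = above, B = below.
Labels in order: BABAABBAABBA  (n_A = 6, n_B = 6)
Step 2: Count runs R = 8.
Step 3: Under H0 (random ordering), E[R] = 2*n_A*n_B/(n_A+n_B) + 1 = 2*6*6/12 + 1 = 7.0000.
        Var[R] = 2*n_A*n_B*(2*n_A*n_B - n_A - n_B) / ((n_A+n_B)^2 * (n_A+n_B-1)) = 4320/1584 = 2.7273.
        SD[R] = 1.6514.
Step 4: Continuity-corrected z = (R - 0.5 - E[R]) / SD[R] = (8 - 0.5 - 7.0000) / 1.6514 = 0.3028.
Step 5: Two-sided p-value via normal approximation = 2*(1 - Phi(|z|)) = 0.762069.
Step 6: alpha = 0.1. fail to reject H0.

R = 8, z = 0.3028, p = 0.762069, fail to reject H0.


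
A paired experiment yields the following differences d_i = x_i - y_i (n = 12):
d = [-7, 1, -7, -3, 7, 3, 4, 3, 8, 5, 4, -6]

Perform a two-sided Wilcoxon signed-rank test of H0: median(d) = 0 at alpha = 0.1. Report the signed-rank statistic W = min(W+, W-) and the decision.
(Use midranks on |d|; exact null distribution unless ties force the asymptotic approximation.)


Step 1: Drop any zero differences (none here) and take |d_i|.
|d| = [7, 1, 7, 3, 7, 3, 4, 3, 8, 5, 4, 6]
Step 2: Midrank |d_i| (ties get averaged ranks).
ranks: |7|->10, |1|->1, |7|->10, |3|->3, |7|->10, |3|->3, |4|->5.5, |3|->3, |8|->12, |5|->7, |4|->5.5, |6|->8
Step 3: Attach original signs; sum ranks with positive sign and with negative sign.
W+ = 1 + 10 + 3 + 5.5 + 3 + 12 + 7 + 5.5 = 47
W- = 10 + 10 + 3 + 8 = 31
(Check: W+ + W- = 78 should equal n(n+1)/2 = 78.)
Step 4: Test statistic W = min(W+, W-) = 31.
Step 5: Ties in |d|, so use the tie-corrected normal approximation.
        E[W] = n(n+1)/4 = 12*13/4 = 39.
        Tie groups: |d|=3 (t=3), |d|=4 (t=2), |d|=7 (t=3); sum(t^3 - t) = 54.
        Var[W] = n(n+1)(2n+1)/24 - sum(t^3-t)/48 = 3900/24 - 54/48 = 161.375.
        z = (W - E[W]) / sqrt(Var[W]) = (31 - 39) / 12.7033 = -0.6298.
        Two-sided p = 2*Phi(z) = 0.528855.
Step 6: alpha = 0.1. fail to reject H0.

W+ = 47, W- = 31, W = min = 31, p = 0.528855, fail to reject H0.
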